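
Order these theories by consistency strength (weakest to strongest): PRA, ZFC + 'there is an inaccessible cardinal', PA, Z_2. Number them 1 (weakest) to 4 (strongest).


Ordering by consistency strength:
1. PRA
2. PA
3. Z_2
4. ZFC + 'there is an inaccessible cardinal'


PRA=1, ZFC + 'there is an inaccessible cardinal'=4, PA=2, Z_2=3


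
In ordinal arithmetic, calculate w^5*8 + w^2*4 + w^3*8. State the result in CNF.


Ordinal addition (w^5*8 + w^2*4) + w^3*8:
alpha's leading term has exponent 5 > beta's exponent 3, so it survives.
alpha's tail term has exponent 2 < beta's exponent 3, so it is absorbed by beta.
In ordinal addition, any term followed by a strictly larger-exponent term is absorbed.
Result = w^5*8 + w^3*8

w^5*8 + w^3*8


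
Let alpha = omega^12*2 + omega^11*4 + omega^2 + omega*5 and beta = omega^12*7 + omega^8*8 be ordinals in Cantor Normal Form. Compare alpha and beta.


Compare term by term from highest exponent:
alpha = omega^12*2 + omega^11*4 + omega^2 + omega*5
beta = omega^12*7 + omega^8*8
Term 1: alpha has omega^12*2, beta has omega^12*7
Term 2: alpha has omega^11*4, beta has omega^8*8
Term 3: alpha has omega^2*1, beta has omega^0*0
Term 4: alpha has omega^1*5, beta has omega^0*0
Result: alpha < beta

alpha < beta


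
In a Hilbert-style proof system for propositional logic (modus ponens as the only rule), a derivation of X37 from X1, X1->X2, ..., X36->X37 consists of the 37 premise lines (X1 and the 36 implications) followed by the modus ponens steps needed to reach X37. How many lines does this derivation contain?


We have 37 premise lines: X1 and 36 implications.
Each implication is detached once by MP, giving 36 MP lines.
37 premise lines + 36 MP lines = 73 total lines.

73


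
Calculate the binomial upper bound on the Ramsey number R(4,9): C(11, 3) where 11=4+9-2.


R(4,9) <= C(4+9-2, 4-1) = C(11, 3)
C(11, 3) = 11! / (3! * 8!)
= 165

165


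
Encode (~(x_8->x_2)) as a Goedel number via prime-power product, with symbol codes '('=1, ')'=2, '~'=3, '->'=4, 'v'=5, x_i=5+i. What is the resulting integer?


Formula: (~(x_8->x_2))
Symbol codes: [1, 3, 1, 13, 4, 7, 2, 2]
Primes: [2, 3, 5, 7, 11, 13, 17, 19]
p_1^1 = 2^1 = 2
p_2^3 = 3^3 = 27
p_3^1 = 5^1 = 5
p_4^13 = 7^13 = 96889010407
p_5^4 = 11^4 = 14641
p_6^7 = 13^7 = 62748517
p_7^2 = 17^2 = 289
p_8^2 = 19^2 = 361
Product = 2507364864215070417132457452570

2507364864215070417132457452570


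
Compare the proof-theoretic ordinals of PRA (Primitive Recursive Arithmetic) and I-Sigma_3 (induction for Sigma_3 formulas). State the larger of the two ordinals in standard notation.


Proof-theoretic ordinal of PRA (Primitive Recursive Arithmetic): omega^omega
Proof-theoretic ordinal of I-Sigma_3 (induction for Sigma_3 formulas): omega^(omega^(omega^omega))
Comparing: omega^omega < omega^(omega^(omega^omega)).
The larger ordinal is omega^(omega^(omega^omega)) (from I-Sigma_3 (induction for Sigma_3 formulas)).

omega^(omega^(omega^omega))


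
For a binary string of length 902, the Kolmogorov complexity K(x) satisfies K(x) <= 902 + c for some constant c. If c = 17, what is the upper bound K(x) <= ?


K(x) <= |x| + c = 902 + 17 = 919

919


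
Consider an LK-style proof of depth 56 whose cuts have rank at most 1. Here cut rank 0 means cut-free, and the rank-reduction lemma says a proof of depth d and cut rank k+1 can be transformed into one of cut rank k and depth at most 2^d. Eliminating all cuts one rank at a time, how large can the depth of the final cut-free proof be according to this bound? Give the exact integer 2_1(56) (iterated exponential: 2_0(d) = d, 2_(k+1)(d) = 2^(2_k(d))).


Each rank reduction sends depth d to at most 2^d; cut rank r needs r reductions.
2_0(56) = 56
2_1(56) = 2^56 = 72057594037927936
Cut-free depth bound = 72057594037927936

72057594037927936


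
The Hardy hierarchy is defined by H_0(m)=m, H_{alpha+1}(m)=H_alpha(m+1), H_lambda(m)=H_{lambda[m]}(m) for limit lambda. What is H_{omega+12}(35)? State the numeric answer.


H_{omega+12}(35):
Unwind the 12 successor steps: H_{omega+12}(35) = H_omega(35+12) = H_omega(47).
H_omega(m) = H_m(m) = m + m = 2m.
Result = 2 * 47 = 94

94


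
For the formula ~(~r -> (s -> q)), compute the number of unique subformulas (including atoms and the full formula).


Formula: ~(~r -> (s -> q))
Subformulas found:
  1. q
  2. s
  3. r
  4. ~r
  5. (s -> q)
  6. (~r -> (s -> q))
  7. ~(~r -> (s -> q))
Total distinct subformulas = 7

7


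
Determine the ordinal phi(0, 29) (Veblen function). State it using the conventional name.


phi(0, 29):
phi(0, beta) = omega^beta by definition.
phi(0, 29) = omega^29

omega^29


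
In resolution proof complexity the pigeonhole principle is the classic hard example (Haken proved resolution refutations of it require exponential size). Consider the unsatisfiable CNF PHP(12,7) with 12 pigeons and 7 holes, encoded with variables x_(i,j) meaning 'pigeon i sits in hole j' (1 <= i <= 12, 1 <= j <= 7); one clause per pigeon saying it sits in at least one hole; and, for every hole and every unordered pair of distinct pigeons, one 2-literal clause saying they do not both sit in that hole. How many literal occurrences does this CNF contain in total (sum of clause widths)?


PHP(12,7): 12 pigeons, 7 holes, 12*7 = 84 variables.
- pigeon clauses: one per pigeon -> 12 clauses of width 7 -> 84 literals
- hole clauses: 7 holes * C(12,2) = 7 * 66 -> 462 clauses of width 2 -> 924 literals
Total literal occurrences = 84 + 924 = 1008

1008


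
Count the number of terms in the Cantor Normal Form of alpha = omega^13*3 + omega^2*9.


CNF: omega^13*3 + omega^2*9
Count the summands separated by '+':
  term 1: omega^13*3
  term 2: omega^2*9
Total terms = 2

2


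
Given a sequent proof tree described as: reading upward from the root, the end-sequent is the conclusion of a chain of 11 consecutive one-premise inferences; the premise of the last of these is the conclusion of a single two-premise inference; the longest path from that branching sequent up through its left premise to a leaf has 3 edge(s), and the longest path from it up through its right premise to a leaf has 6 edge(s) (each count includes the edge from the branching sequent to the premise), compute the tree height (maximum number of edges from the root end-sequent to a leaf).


Longest path through the left premise: 3 edges (measured from the branching sequent)
Longest path through the right premise: 6 edges
Height of the subtree rooted at the branching sequent: max(3, 6) = 6
The branching sequent sits 11 edges above the root (the chain of one-premise inferences), so height = 6 + 11 = 17

17


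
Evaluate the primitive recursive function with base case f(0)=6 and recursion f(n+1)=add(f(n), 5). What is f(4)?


f(0) = 6
f(1) = add(f(0), 5) = add(6, 5) = 11
f(2) = add(f(1), 5) = add(11, 5) = 16
f(3) = add(f(2), 5) = add(16, 5) = 21
f(4) = add(f(3), 5) = add(21, 5) = 26


26


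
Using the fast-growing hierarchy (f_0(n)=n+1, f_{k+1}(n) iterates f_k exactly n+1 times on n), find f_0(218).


f_0(218) = 218 + 1 = 219

219


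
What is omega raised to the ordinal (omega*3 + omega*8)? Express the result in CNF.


omega^(omega*3 + omega*8):
Both terms of the exponent have the same exponent 1, so they merge: omega*3 + omega*8 = omega*(3+8) = omega*11.
omega raised to a CNF ordinal is a single CNF term: Result = omega^(omega*11)

omega^(omega*11)


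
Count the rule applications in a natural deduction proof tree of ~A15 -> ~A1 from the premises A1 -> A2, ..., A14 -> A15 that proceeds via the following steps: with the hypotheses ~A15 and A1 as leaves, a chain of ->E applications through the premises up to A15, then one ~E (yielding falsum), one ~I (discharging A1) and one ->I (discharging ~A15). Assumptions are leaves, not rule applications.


From hypothesis A1, 14 ->E steps along the 14 premises yield A15.
~E with hypothesis ~A15 gives falsum (1 node); ~I discharging A1 gives ~A1 (1 node); ->I discharging ~A15 gives the goal (1 node).
Total = 14 + 3 = 17 inference nodes.

17


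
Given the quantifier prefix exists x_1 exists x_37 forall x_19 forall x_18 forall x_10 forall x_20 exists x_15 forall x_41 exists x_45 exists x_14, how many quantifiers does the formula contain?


Quantifier prefix has 10 quantifier symbols.
Quantifier depth = 10

10


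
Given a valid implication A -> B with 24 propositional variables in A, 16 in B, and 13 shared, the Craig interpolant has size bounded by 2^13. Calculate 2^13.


Shared atoms = 13
Craig interpolant size bound = 2^13
= 8192

8192


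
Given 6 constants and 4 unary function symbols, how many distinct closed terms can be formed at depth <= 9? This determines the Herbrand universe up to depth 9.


Herbrand terms by depth:
Depth 0: 6 constants
Depth 1: 24 new terms (running total: 30)
Depth 2: 96 new terms (running total: 126)
Depth 3: 384 new terms (running total: 510)
Depth 4: 1536 new terms (running total: 2046)
Depth 5: 6144 new terms (running total: 8190)
Depth 6: 24576 new terms (running total: 32766)
Depth 7: 98304 new terms (running total: 131070)
Depth 8: 393216 new terms (running total: 524286)
Depth 9: 1572864 new terms (running total: 2097150)
Total distinct ground terms = 2097150

2097150


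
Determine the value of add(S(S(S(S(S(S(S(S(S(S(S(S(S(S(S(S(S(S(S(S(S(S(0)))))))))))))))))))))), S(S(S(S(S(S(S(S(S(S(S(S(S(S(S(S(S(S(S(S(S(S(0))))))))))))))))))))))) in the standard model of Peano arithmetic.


add(S^22(0), S^22(0)):
S^22(0) = 22
S^22(0) = 22
22 + 22 = 44

44


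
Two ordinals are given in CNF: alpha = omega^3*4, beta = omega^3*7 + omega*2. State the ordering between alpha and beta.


Compare term by term from highest exponent:
alpha = omega^3*4
beta = omega^3*7 + omega*2
Term 1: alpha has omega^3*4, beta has omega^3*7
Term 2: alpha has omega^0*0, beta has omega^1*2
Result: alpha < beta

alpha < beta


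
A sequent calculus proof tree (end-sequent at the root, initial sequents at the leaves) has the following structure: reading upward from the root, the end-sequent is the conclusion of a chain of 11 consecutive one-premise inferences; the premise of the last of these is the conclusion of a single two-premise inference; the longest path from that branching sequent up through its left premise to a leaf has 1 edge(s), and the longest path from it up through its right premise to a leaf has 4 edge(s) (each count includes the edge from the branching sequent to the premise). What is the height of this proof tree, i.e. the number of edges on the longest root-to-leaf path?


Longest path through the left premise: 1 edges (measured from the branching sequent)
Longest path through the right premise: 4 edges
Height of the subtree rooted at the branching sequent: max(1, 4) = 4
The branching sequent sits 11 edges above the root (the chain of one-premise inferences), so height = 4 + 11 = 15

15


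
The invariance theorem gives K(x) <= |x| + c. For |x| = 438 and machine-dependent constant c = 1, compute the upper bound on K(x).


K(x) <= |x| + c = 438 + 1 = 439

439


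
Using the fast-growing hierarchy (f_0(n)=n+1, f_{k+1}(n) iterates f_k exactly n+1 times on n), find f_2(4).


f_2(4) = f_1^5(4)
f_1(m) = 2m + 1.
Iterating: f_1^k(n) = 2^k*(n+1) - 1.
f_2(4) = 2^5*(4+1) - 1 = 32*5 - 1 = 159

159


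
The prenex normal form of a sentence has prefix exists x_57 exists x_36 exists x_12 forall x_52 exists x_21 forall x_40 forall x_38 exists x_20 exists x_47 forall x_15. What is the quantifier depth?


Quantifier prefix has 10 quantifier symbols.
Quantifier depth = 10

10


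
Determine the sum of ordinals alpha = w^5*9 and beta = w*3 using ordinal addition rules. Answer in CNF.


Ordinal addition w^5*9 + w*3:
Leading exponent of alpha (5) > leading exponent of beta (1).
Since alpha's term has higher exponent than beta's leading term,
the sum is simply alpha followed by beta.
Result = w^5*9 + w*3

w^5*9 + w*3


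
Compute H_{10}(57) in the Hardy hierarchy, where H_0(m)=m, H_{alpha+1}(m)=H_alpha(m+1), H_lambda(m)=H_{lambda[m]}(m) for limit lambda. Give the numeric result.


H_10(57):
For finite ordinals k, H_k(n) = n + k (each successor step adds 1).
H_10(57) = 57 + 10 = 67

67


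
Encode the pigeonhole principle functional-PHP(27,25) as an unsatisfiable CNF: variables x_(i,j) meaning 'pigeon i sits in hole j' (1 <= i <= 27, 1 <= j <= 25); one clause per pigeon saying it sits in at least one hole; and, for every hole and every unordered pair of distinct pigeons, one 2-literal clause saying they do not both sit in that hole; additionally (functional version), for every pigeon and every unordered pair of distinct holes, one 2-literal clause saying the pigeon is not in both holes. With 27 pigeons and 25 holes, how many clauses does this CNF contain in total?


functional-PHP(27,25): 27 pigeons, 25 holes, 27*25 = 675 variables.
- pigeon clauses: one per pigeon -> 27 clauses
- hole clauses: 25 holes * C(27,2) = 25 * 351 -> 8775 clauses
- functional clauses: 27 pigeons * C(25,2) = 27 * 300 -> 8100 clauses
Total clauses = 27 + 8775 + 8100 = 16902

16902


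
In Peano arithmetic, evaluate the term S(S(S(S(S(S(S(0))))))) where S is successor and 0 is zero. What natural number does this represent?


Counting successors applied to 0:
7 applications of S to 0 = 7

7


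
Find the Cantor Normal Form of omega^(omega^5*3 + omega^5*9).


omega^(omega^5*3 + omega^5*9):
Both terms of the exponent have the same exponent 5, so they merge: omega^5*3 + omega^5*9 = omega^5*(3+9) = omega^5*12.
omega raised to a CNF ordinal is a single CNF term: Result = omega^(omega^5*12)

omega^(omega^5*12)


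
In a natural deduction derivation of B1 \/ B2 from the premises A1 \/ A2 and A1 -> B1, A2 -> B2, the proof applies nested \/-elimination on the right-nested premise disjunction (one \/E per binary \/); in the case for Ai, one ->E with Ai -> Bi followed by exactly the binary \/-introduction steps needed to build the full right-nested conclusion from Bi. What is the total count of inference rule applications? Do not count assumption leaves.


Constructive dilemma with 2 branches, all disjunctions right-nested:
- \/E: the premise has 1 binary \/, each eliminated once: 1 nodes.
- ->E: one per case (Ai with Ai -> Bi gives Bi): 2 nodes.
- \/I: in case i < n, Bi needs 1 step to form Bi \/ (B(i+1) \/ ...) and then i-1 steps to prepend B(i-1), ..., B1, i.e. i steps; in case i = n, B2 needs 1 prepend steps.
  \/I total = (1 + 2 + ... + 1) + 1 = 1 + 1 = 2 nodes.
Total = 1 + 2 + 2 = 5

5


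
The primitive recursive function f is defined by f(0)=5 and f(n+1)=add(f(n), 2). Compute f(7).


f(0) = 5
f(1) = add(f(0), 2) = add(5, 2) = 7
f(2) = add(f(1), 2) = add(7, 2) = 9
f(3) = add(f(2), 2) = add(9, 2) = 11
f(4) = add(f(3), 2) = add(11, 2) = 13
f(5) = add(f(4), 2) = add(13, 2) = 15
f(6) = add(f(5), 2) = add(15, 2) = 17
f(7) = add(f(6), 2) = add(17, 2) = 19


19


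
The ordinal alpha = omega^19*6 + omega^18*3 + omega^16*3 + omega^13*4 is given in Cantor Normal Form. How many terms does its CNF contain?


CNF: omega^19*6 + omega^18*3 + omega^16*3 + omega^13*4
Count the summands separated by '+':
  term 1: omega^19*6
  term 2: omega^18*3
  term 3: omega^16*3
  term 4: omega^13*4
Total terms = 4

4


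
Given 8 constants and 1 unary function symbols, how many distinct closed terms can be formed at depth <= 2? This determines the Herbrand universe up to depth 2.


Herbrand terms by depth:
Depth 0: 8 constants
Depth 1: 8 new terms (running total: 16)
Depth 2: 8 new terms (running total: 24)
Total distinct ground terms = 24

24


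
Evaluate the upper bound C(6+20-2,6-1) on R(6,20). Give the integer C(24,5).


R(6,20) <= C(6+20-2, 6-1) = C(24, 5)
C(24, 5) = 24! / (5! * 19!)
= 42504

42504


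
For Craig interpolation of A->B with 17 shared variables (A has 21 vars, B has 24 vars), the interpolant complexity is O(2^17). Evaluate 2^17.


Shared atoms = 17
Craig interpolant size bound = 2^17
= 131072

131072


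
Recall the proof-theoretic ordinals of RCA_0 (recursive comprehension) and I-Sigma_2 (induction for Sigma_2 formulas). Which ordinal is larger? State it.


Proof-theoretic ordinal of RCA_0 (recursive comprehension): omega^omega
Proof-theoretic ordinal of I-Sigma_2 (induction for Sigma_2 formulas): omega^(omega^omega)
Comparing: omega^omega < omega^(omega^omega).
The larger ordinal is omega^(omega^omega) (from I-Sigma_2 (induction for Sigma_2 formulas)).

omega^(omega^omega)


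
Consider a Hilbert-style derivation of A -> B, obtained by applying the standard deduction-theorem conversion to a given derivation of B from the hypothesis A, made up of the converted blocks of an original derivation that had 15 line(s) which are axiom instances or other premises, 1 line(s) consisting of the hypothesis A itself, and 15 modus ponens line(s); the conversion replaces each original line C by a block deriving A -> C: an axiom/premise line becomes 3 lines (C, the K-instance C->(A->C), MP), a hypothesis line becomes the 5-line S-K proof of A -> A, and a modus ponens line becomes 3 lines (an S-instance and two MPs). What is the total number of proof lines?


Deduction-theorem conversion, block by block:
- 15 axiom/premise lines -> 3 lines each = 45
- 1 hypothesis lines -> 5 lines each (identity proof A->A) = 5
- 15 MP lines -> 3 lines each (S-instance, MP, MP) = 45
Total = 45 + 5 + 45 = 95 lines.

95


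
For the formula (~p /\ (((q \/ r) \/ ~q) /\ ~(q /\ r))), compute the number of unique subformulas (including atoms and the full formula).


Formula: (~p /\ (((q \/ r) \/ ~q) /\ ~(q /\ r)))
Subformulas found:
  1. q
  2. r
  3. p
  4. ~p
  5. ~q
  6. (q \/ r)
  7. (q /\ r)
  8. ~(q /\ r)
  9. ((q \/ r) \/ ~q)
  10. (((q \/ r) \/ ~q) /\ ~(q /\ r))
  11. (~p /\ (((q \/ r) \/ ~q) /\ ~(q /\ r)))
Total distinct subformulas = 11

11


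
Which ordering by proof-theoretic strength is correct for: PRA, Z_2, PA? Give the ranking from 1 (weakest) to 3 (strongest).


Ordering by consistency strength:
1. PRA
2. PA
3. Z_2


PRA=1, Z_2=3, PA=2


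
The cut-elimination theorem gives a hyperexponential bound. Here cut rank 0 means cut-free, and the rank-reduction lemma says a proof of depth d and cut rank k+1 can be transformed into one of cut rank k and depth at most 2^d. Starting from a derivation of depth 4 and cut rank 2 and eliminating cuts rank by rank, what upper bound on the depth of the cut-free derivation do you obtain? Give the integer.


Each rank reduction sends depth d to at most 2^d; cut rank r needs r reductions.
2_0(4) = 4
2_1(4) = 2^4 = 16
2_2(4) = 2^16 = 65536
Cut-free depth bound = 65536

65536


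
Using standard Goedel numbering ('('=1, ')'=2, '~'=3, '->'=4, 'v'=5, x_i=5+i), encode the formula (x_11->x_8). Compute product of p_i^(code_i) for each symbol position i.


Formula: (x_11->x_8)
Symbol codes: [1, 16, 4, 13, 2]
Primes: [2, 3, 5, 7, 11]
p_1^1 = 2^1 = 2
p_2^16 = 3^16 = 43046721
p_3^4 = 5^4 = 625
p_4^13 = 7^13 = 96889010407
p_5^2 = 11^2 = 121
Product = 630826572592129098858750

630826572592129098858750


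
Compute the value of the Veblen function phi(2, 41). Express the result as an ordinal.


phi(2, 41):
phi(2, beta) = zeta_beta (the beta-th zeta number, fixed point of epsilon).
phi(2, 41) = zeta_41

zeta_41


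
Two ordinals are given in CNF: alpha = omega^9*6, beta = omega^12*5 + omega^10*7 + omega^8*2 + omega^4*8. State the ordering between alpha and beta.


Compare term by term from highest exponent:
alpha = omega^9*6
beta = omega^12*5 + omega^10*7 + omega^8*2 + omega^4*8
Term 1: alpha has omega^9*6, beta has omega^12*5
Term 2: alpha has omega^0*0, beta has omega^10*7
Term 3: alpha has omega^0*0, beta has omega^8*2
Term 4: alpha has omega^0*0, beta has omega^4*8
Result: alpha < beta

alpha < beta


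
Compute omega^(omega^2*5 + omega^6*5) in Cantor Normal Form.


omega^(omega^2*5 + omega^6*5):
In ordinal addition a term is absorbed by a following term of strictly larger exponent: 2 < 6, so omega^2*5 + omega^6*5 = omega^6*5.
omega raised to a CNF ordinal is a single CNF term: Result = omega^(omega^6*5)

omega^(omega^6*5)


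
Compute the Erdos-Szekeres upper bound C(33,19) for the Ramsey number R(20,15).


R(20,15) <= C(20+15-2, 20-1) = C(33, 19)
C(33, 19) = 33! / (19! * 14!)
= 818809200

818809200


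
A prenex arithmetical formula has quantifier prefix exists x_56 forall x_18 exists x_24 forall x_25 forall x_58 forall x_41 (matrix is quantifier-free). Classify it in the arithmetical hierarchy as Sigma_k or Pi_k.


Leading quantifier is exists, so the class is Sigma.
Number of quantifier blocks = alternations + 1 = 3 + 1 = 4.
Classification: Sigma_4

Sigma_4


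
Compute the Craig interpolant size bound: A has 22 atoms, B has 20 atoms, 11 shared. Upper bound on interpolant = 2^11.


Shared atoms = 11
Craig interpolant size bound = 2^11
= 2048

2048


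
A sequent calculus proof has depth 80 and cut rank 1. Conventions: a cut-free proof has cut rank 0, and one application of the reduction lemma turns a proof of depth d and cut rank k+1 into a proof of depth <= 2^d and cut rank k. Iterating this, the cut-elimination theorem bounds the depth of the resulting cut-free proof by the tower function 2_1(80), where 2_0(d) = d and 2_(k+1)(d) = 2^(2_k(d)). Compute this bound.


Each rank reduction sends depth d to at most 2^d; cut rank r needs r reductions.
2_0(80) = 80
2_1(80) = 2^80 = 1208925819614629174706176
Cut-free depth bound = 1208925819614629174706176

1208925819614629174706176


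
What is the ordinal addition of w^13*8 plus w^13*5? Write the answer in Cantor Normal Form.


Ordinal addition w^13*8 + w^13*5:
Both terms have the same exponent 13.
w^e*c + w^e*d = w^e*(c+d).
Result = w^13*(8+5) = w^13*13

w^13*13


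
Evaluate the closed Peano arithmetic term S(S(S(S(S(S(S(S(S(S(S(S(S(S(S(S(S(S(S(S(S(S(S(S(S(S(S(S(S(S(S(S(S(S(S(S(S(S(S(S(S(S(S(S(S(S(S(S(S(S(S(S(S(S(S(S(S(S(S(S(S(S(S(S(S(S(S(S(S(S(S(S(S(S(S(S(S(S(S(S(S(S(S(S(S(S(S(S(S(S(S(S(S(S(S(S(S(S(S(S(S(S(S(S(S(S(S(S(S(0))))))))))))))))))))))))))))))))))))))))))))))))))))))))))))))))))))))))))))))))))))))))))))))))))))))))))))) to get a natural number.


Counting successors applied to 0:
109 applications of S to 0 = 109

109


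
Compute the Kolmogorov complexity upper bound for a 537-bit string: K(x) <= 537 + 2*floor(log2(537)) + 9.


floor(log2(537)) = 9
2 * 9 = 18
K(x) <= 537 + 18 + 9 = 564

564


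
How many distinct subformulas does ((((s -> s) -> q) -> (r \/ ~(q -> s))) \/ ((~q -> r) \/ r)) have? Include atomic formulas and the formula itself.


Formula: ((((s -> s) -> q) -> (r \/ ~(q -> s))) \/ ((~q -> r) \/ r))
Subformulas found:
  1. q
  2. s
  3. r
  4. ~q
  5. (q -> s)
  6. (s -> s)
  7. (~q -> r)
  8. ~(q -> s)
  9. ((s -> s) -> q)
  10. ((~q -> r) \/ r)
  11. (r \/ ~(q -> s))
  12. (((s -> s) -> q) -> (r \/ ~(q -> s)))
  13. ((((s -> s) -> q) -> (r \/ ~(q -> s))) \/ ((~q -> r) \/ r))
Total distinct subformulas = 13

13


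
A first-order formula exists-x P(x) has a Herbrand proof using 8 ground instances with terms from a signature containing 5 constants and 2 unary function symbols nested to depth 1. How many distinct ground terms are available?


Herbrand terms by depth:
Depth 0: 5 constants
Depth 1: 10 new terms (running total: 15)
Total distinct ground terms = 15

15


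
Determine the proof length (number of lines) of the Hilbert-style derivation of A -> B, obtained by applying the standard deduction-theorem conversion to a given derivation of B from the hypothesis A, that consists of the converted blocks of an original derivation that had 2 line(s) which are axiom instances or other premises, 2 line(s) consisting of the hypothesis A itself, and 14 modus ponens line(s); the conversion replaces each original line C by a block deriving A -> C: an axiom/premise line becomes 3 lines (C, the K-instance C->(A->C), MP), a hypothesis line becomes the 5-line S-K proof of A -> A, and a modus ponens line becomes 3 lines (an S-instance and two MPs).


Deduction-theorem conversion, block by block:
- 2 axiom/premise lines -> 3 lines each = 6
- 2 hypothesis lines -> 5 lines each (identity proof A->A) = 10
- 14 MP lines -> 3 lines each (S-instance, MP, MP) = 42
Total = 6 + 10 + 42 = 58 lines.

58


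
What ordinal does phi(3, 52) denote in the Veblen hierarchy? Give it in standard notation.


phi(3, 52):
phi(3, beta) = eta_beta (the beta-th eta number, fixed point of zeta).
phi(3, 52) = eta_52

eta_52


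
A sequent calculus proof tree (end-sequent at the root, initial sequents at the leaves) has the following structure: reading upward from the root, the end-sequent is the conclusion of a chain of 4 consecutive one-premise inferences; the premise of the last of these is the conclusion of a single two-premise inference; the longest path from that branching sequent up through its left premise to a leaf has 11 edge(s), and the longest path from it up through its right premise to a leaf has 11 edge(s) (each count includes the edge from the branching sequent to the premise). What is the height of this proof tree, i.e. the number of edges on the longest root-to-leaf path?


Longest path through the left premise: 11 edges (measured from the branching sequent)
Longest path through the right premise: 11 edges
Height of the subtree rooted at the branching sequent: max(11, 11) = 11
The branching sequent sits 4 edges above the root (the chain of one-premise inferences), so height = 11 + 4 = 15

15


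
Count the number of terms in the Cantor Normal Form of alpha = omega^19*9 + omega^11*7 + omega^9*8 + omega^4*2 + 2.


CNF: omega^19*9 + omega^11*7 + omega^9*8 + omega^4*2 + 2
Count the summands separated by '+':
  term 1: omega^19*9
  term 2: omega^11*7
  term 3: omega^9*8
  term 4: omega^4*2
  term 5: 2
Total terms = 5

5


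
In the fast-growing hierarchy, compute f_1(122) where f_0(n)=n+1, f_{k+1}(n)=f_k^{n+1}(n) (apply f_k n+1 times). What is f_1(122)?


f_1(122) = f_0^123(122)
f_0 adds 1 each time, applied 123 times.
f_1(122) = 122 + 123 = 245

245


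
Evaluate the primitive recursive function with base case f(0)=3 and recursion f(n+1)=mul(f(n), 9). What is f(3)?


f(0) = 3
f(1) = mul(f(0), 9) = mul(3, 9) = 27
f(2) = mul(f(1), 9) = mul(27, 9) = 243
f(3) = mul(f(2), 9) = mul(243, 9) = 2187


2187


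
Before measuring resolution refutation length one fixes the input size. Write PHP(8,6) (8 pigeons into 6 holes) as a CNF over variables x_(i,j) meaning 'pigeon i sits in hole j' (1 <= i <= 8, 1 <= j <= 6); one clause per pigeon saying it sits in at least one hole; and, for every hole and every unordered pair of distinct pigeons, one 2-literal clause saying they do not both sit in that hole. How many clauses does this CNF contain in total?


PHP(8,6): 8 pigeons, 6 holes, 8*6 = 48 variables.
- pigeon clauses: one per pigeon -> 8 clauses
- hole clauses: 6 holes * C(8,2) = 6 * 28 -> 168 clauses
Total clauses = 8 + 168 = 176

176


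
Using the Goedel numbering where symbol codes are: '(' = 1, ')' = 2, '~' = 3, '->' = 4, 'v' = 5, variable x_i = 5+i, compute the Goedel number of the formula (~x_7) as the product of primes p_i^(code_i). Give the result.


Formula: (~x_7)
Symbol codes: [1, 3, 12, 2]
Primes: [2, 3, 5, 7]
p_1^1 = 2^1 = 2
p_2^3 = 3^3 = 27
p_3^12 = 5^12 = 244140625
p_4^2 = 7^2 = 49
Product = 645996093750

645996093750


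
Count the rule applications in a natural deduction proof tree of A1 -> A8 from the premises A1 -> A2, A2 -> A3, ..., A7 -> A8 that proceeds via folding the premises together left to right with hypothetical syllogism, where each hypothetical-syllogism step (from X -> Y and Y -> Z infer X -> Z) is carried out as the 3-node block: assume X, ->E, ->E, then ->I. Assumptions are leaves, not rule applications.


There are 7 premises in the chain. The first HS step combines premises 1 and 2; each further premise needs one more HS step.
So 7 premises require 7 - 1 = 6 hypothetical-syllogism steps.
Each HS step uses 3 inference nodes (->E, ->E, ->I).
6 * 3 = 18 total inference nodes.

18


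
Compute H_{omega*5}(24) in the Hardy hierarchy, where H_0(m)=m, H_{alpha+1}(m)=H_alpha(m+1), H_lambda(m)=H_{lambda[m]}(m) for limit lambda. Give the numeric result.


H_{omega*5}(24):
For the Hardy hierarchy, H_{omega*k}(n) = 2^k * n.
2^5 = 32.
32 * 24 = 768

768


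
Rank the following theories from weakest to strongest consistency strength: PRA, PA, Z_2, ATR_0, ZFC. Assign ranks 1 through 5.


Ordering by consistency strength:
1. PRA
2. PA
3. ATR_0
4. Z_2
5. ZFC


PRA=1, PA=2, Z_2=4, ATR_0=3, ZFC=5


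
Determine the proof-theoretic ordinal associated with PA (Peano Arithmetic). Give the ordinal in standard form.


The proof-theoretic ordinal of PA (Peano Arithmetic) is a standard result in ordinal analysis.
This ordinal is the supremum of order types of primitive recursive well-orderings
that the theory can prove to be well-ordered.
For PA (Peano Arithmetic), the proof-theoretic ordinal is epsilon_0.

epsilon_0


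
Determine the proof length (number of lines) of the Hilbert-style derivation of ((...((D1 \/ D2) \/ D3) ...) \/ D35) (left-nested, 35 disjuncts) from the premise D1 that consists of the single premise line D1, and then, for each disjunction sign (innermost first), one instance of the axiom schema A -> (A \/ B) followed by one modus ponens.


Building the left-nested 35-ary disjunction from D1:
- 1 premise line (D1)
- 35 disjuncts means 34 disjunction signs; each needs 1 axiom instance + 1 MP = 2 lines: 2 * 34 = 68
Total = 1 + 68 = 69 lines.

69


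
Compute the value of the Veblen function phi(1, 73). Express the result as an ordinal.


phi(1, 73):
phi(1, beta) = epsilon_beta (the beta-th epsilon number).
phi(1, 73) = epsilon_73

epsilon_73


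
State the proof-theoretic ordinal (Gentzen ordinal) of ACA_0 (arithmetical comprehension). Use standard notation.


The proof-theoretic ordinal of ACA_0 (arithmetical comprehension) is a standard result in ordinal analysis.
This ordinal is the supremum of order types of primitive recursive well-orderings
that the theory can prove to be well-ordered.
For ACA_0 (arithmetical comprehension), the proof-theoretic ordinal is epsilon_0.

epsilon_0


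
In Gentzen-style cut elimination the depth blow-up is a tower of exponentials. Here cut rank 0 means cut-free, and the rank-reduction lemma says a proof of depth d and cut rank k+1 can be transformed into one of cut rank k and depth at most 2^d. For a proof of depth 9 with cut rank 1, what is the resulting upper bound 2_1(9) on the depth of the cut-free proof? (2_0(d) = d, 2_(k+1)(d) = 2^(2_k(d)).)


Each rank reduction sends depth d to at most 2^d; cut rank r needs r reductions.
2_0(9) = 9
2_1(9) = 2^9 = 512
Cut-free depth bound = 512

512


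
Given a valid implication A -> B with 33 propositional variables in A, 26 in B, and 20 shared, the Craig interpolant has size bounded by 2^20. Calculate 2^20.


Shared atoms = 20
Craig interpolant size bound = 2^20
= 1048576

1048576


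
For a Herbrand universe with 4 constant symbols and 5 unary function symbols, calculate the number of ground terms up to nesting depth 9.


Herbrand terms by depth:
Depth 0: 4 constants
Depth 1: 20 new terms (running total: 24)
Depth 2: 100 new terms (running total: 124)
Depth 3: 500 new terms (running total: 624)
Depth 4: 2500 new terms (running total: 3124)
Depth 5: 12500 new terms (running total: 15624)
Depth 6: 62500 new terms (running total: 78124)
Depth 7: 312500 new terms (running total: 390624)
Depth 8: 1562500 new terms (running total: 1953124)
Depth 9: 7812500 new terms (running total: 9765624)
Total distinct ground terms = 9765624

9765624


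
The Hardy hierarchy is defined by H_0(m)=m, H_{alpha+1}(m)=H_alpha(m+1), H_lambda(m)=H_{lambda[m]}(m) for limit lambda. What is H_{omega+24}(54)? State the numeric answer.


H_{omega+24}(54):
Unwind the 24 successor steps: H_{omega+24}(54) = H_omega(54+24) = H_omega(78).
H_omega(m) = H_m(m) = m + m = 2m.
Result = 2 * 78 = 156

156


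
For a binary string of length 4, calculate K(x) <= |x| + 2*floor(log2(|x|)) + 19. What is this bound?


floor(log2(4)) = 2
2 * 2 = 4
K(x) <= 4 + 4 + 19 = 27

27


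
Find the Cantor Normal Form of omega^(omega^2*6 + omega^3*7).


omega^(omega^2*6 + omega^3*7):
In ordinal addition a term is absorbed by a following term of strictly larger exponent: 2 < 3, so omega^2*6 + omega^3*7 = omega^3*7.
omega raised to a CNF ordinal is a single CNF term: Result = omega^(omega^3*7)

omega^(omega^3*7)


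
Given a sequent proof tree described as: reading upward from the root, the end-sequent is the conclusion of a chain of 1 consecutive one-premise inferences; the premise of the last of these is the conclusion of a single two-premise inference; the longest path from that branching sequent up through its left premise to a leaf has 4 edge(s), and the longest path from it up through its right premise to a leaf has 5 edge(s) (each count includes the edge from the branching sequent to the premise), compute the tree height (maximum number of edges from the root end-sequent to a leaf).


Longest path through the left premise: 4 edges (measured from the branching sequent)
Longest path through the right premise: 5 edges
Height of the subtree rooted at the branching sequent: max(4, 5) = 5
The branching sequent sits 1 edges above the root (the chain of one-premise inferences), so height = 5 + 1 = 6

6


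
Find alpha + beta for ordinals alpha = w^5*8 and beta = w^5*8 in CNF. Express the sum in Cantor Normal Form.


Ordinal addition w^5*8 + w^5*8:
Both terms have the same exponent 5.
w^e*c + w^e*d = w^e*(c+d).
Result = w^5*(8+8) = w^5*16

w^5*16


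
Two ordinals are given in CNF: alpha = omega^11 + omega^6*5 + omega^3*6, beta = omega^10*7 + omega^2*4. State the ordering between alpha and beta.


Compare term by term from highest exponent:
alpha = omega^11 + omega^6*5 + omega^3*6
beta = omega^10*7 + omega^2*4
Term 1: alpha has omega^11*1, beta has omega^10*7
Term 2: alpha has omega^6*5, beta has omega^2*4
Term 3: alpha has omega^3*6, beta has omega^0*0
Result: alpha > beta

alpha > beta


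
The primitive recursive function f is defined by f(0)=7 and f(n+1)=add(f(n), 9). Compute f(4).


f(0) = 7
f(1) = add(f(0), 9) = add(7, 9) = 16
f(2) = add(f(1), 9) = add(16, 9) = 25
f(3) = add(f(2), 9) = add(25, 9) = 34
f(4) = add(f(3), 9) = add(34, 9) = 43


43


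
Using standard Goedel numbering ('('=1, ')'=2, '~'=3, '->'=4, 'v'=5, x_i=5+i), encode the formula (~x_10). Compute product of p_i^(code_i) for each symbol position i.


Formula: (~x_10)
Symbol codes: [1, 3, 15, 2]
Primes: [2, 3, 5, 7]
p_1^1 = 2^1 = 2
p_2^3 = 3^3 = 27
p_3^15 = 5^15 = 30517578125
p_4^2 = 7^2 = 49
Product = 80749511718750

80749511718750


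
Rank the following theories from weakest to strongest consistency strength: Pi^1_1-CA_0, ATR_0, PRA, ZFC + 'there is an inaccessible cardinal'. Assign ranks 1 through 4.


Ordering by consistency strength:
1. PRA
2. ATR_0
3. Pi^1_1-CA_0
4. ZFC + 'there is an inaccessible cardinal'


Pi^1_1-CA_0=3, ATR_0=2, PRA=1, ZFC + 'there is an inaccessible cardinal'=4


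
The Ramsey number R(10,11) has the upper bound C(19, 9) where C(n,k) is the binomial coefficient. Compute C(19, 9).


R(10,11) <= C(10+11-2, 10-1) = C(19, 9)
C(19, 9) = 19! / (9! * 10!)
= 92378

92378


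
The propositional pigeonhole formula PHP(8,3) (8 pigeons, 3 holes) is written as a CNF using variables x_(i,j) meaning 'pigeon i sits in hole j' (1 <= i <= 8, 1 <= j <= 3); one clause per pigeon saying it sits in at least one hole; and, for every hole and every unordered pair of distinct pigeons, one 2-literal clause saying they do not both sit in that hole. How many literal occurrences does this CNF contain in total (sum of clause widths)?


PHP(8,3): 8 pigeons, 3 holes, 8*3 = 24 variables.
- pigeon clauses: one per pigeon -> 8 clauses of width 3 -> 24 literals
- hole clauses: 3 holes * C(8,2) = 3 * 28 -> 84 clauses of width 2 -> 168 literals
Total literal occurrences = 24 + 168 = 192

192


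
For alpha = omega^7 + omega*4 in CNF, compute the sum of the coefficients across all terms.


CNF: omega^7 + omega*4
Coefficients: 1 + 4 = 5

5


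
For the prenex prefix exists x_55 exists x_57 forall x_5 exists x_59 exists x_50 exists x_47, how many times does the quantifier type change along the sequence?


Walk the prefix and count type changes:
  position 1: exists -> exists
  position 2: exists -> forall <-- alternation
  position 3: forall -> exists <-- alternation
  position 4: exists -> exists
  position 5: exists -> exists
Total alternations = 2

2


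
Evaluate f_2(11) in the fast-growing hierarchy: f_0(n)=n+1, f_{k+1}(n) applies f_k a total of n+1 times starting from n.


f_2(11) = f_1^12(11)
f_1(m) = 2m + 1.
Iterating: f_1^k(n) = 2^k*(n+1) - 1.
f_2(11) = 2^12*(11+1) - 1 = 4096*12 - 1 = 49151

49151


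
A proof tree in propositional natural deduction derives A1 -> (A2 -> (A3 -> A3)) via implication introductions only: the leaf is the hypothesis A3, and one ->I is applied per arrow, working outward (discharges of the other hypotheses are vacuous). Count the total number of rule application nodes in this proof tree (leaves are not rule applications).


The formula has 3 arrows (->); its innermost consequent A3 is one of the antecedents,
so the proof starts from the hypothesis leaf A3 (not a rule application) and closes one arrow per ->I.
Building A1 -> (A2 -> (A3 -> A3)) therefore takes 3 nested implication introductions.
Total inference nodes = 3

3


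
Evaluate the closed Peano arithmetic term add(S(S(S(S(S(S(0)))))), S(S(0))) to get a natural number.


add(S^6(0), S^2(0)):
S^6(0) = 6
S^2(0) = 2
6 + 2 = 8

8


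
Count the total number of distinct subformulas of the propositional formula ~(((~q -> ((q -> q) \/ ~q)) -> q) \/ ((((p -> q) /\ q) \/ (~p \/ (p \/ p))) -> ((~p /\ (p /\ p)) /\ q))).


Formula: ~(((~q -> ((q -> q) \/ ~q)) -> q) \/ ((((p -> q) /\ q) \/ (~p \/ (p \/ p))) -> ((~p /\ (p /\ p)) /\ q)))
Subformulas found:
  1. q
  2. p
  3. ~p
  4. ~q
  5. (p \/ p)
  6. (q -> q)
  7. (p /\ p)
  8. (p -> q)
  9. ((p -> q) /\ q)
  10. (~p /\ (p /\ p))
  11. (~p \/ (p \/ p))
  12. ((q -> q) \/ ~q)
  13. ((~p /\ (p /\ p)) /\ q)
  14. (~q -> ((q -> q) \/ ~q))
  15. ((~q -> ((q -> q) \/ ~q)) -> q)
  16. (((p -> q) /\ q) \/ (~p \/ (p \/ p)))
  17. ((((p -> q) /\ q) \/ (~p \/ (p \/ p))) -> ((~p /\ (p /\ p)) /\ q))
  18. (((~q -> ((q -> q) \/ ~q)) -> q) \/ ((((p -> q) /\ q) \/ (~p \/ (p \/ p))) -> ((~p /\ (p /\ p)) /\ q)))
  19. ~(((~q -> ((q -> q) \/ ~q)) -> q) \/ ((((p -> q) /\ q) \/ (~p \/ (p \/ p))) -> ((~p /\ (p /\ p)) /\ q)))
Total distinct subformulas = 19

19


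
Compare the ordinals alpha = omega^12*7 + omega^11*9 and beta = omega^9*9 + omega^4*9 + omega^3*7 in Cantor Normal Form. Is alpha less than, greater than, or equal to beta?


Compare term by term from highest exponent:
alpha = omega^12*7 + omega^11*9
beta = omega^9*9 + omega^4*9 + omega^3*7
Term 1: alpha has omega^12*7, beta has omega^9*9
Term 2: alpha has omega^11*9, beta has omega^4*9
Term 3: alpha has omega^0*0, beta has omega^3*7
Result: alpha > beta

alpha > beta


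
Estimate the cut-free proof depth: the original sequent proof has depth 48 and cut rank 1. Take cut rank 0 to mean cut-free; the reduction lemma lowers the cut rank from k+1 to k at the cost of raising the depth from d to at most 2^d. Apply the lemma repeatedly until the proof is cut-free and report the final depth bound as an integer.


Each rank reduction sends depth d to at most 2^d; cut rank r needs r reductions.
2_0(48) = 48
2_1(48) = 2^48 = 281474976710656
Cut-free depth bound = 281474976710656

281474976710656


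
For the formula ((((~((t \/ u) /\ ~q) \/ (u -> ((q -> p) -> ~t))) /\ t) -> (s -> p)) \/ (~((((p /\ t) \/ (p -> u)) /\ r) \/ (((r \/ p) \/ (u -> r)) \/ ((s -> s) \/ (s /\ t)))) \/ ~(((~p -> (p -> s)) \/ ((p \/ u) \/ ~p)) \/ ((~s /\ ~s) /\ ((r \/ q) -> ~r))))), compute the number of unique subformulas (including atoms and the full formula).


Formula: ((((~((t \/ u) /\ ~q) \/ (u -> ((q -> p) -> ~t))) /\ t) -> (s -> p)) \/ (~((((p /\ t) \/ (p -> u)) /\ r) \/ (((r \/ p) \/ (u -> r)) \/ ((s -> s) \/ (s /\ t)))) \/ ~(((~p -> (p -> s)) \/ ((p \/ u) \/ ~p)) \/ ((~s /\ ~s) /\ ((r \/ q) -> ~r)))))
Subformulas found:
  1. r
  2. p
  3. q
  4. u
  5. s
  6. t
  7. ~t
  8. ~p
  9. ~s
  10. ~r
  11. ~q
  12. (t \/ u)
  13. (q -> p)
  14. (s /\ t)
  15. (s -> p)
  16. (p /\ t)
  17. (p -> u)
  18. (p -> s)
  19. (r \/ p)
  20. (r \/ q)
  21. (u -> r)
  22. (p \/ u)
  23. (s -> s)
  24. (~s /\ ~s)
  25. ((q -> p) -> ~t)
  26. (~p -> (p -> s))
  27. ((t \/ u) /\ ~q)
  28. ((r \/ q) -> ~r)
  29. ((p \/ u) \/ ~p)
  30. ~((t \/ u) /\ ~q)
  31. ((r \/ p) \/ (u -> r))
  32. ((p /\ t) \/ (p -> u))
  33. ((s -> s) \/ (s /\ t))
  34. (u -> ((q -> p) -> ~t))
  35. (((p /\ t) \/ (p -> u)) /\ r)
  36. ((~s /\ ~s) /\ ((r \/ q) -> ~r))
  37. ((~p -> (p -> s)) \/ ((p \/ u) \/ ~p))
  38. (~((t \/ u) /\ ~q) \/ (u -> ((q -> p) -> ~t)))
  39. (((r \/ p) \/ (u -> r)) \/ ((s -> s) \/ (s /\ t)))
  40. ((~((t \/ u) /\ ~q) \/ (u -> ((q -> p) -> ~t))) /\ t)
  41. (((~((t \/ u) /\ ~q) \/ (u -> ((q -> p) -> ~t))) /\ t) -> (s -> p))
  42. (((~p -> (p -> s)) \/ ((p \/ u) \/ ~p)) \/ ((~s /\ ~s) /\ ((r \/ q) -> ~r)))
  43. ~(((~p -> (p -> s)) \/ ((p \/ u) \/ ~p)) \/ ((~s /\ ~s) /\ ((r \/ q) -> ~r)))
  44. ((((p /\ t) \/ (p -> u)) /\ r) \/ (((r \/ p) \/ (u -> r)) \/ ((s -> s) \/ (s /\ t))))
  45. ~((((p /\ t) \/ (p -> u)) /\ r) \/ (((r \/ p) \/ (u -> r)) \/ ((s -> s) \/ (s /\ t))))
  46. (~((((p /\ t) \/ (p -> u)) /\ r) \/ (((r \/ p) \/ (u -> r)) \/ ((s -> s) \/ (s /\ t)))) \/ ~(((~p -> (p -> s)) \/ ((p \/ u) \/ ~p)) \/ ((~s /\ ~s) /\ ((r \/ q) -> ~r))))
  47. ((((~((t \/ u) /\ ~q) \/ (u -> ((q -> p) -> ~t))) /\ t) -> (s -> p)) \/ (~((((p /\ t) \/ (p -> u)) /\ r) \/ (((r \/ p) \/ (u -> r)) \/ ((s -> s) \/ (s /\ t)))) \/ ~(((~p -> (p -> s)) \/ ((p \/ u) \/ ~p)) \/ ((~s /\ ~s) /\ ((r \/ q) -> ~r)))))
Total distinct subformulas = 47

47
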